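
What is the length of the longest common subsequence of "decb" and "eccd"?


LCS of "decb" and "eccd"
DP table:
           e    c    c    d
      0    0    0    0    0
  d   0    0    0    0    1
  e   0    1    1    1    1
  c   0    1    2    2    2
  b   0    1    2    2    2
LCS length = dp[4][4] = 2

2


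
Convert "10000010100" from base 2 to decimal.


Input: "10000010100" in base 2
Positional expansion:
  Digit '1' (value 1) x 2^10 = 1024
  Digit '0' (value 0) x 2^9 = 0
  Digit '0' (value 0) x 2^8 = 0
  Digit '0' (value 0) x 2^7 = 0
  Digit '0' (value 0) x 2^6 = 0
  Digit '0' (value 0) x 2^5 = 0
  Digit '1' (value 1) x 2^4 = 16
  Digit '0' (value 0) x 2^3 = 0
  Digit '1' (value 1) x 2^2 = 4
  Digit '0' (value 0) x 2^1 = 0
  Digit '0' (value 0) x 2^0 = 0
Sum = 1044

1044


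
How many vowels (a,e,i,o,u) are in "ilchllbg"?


Input: ilchllbg
Checking each character:
  'i' at position 0: vowel (running total: 1)
  'l' at position 1: consonant
  'c' at position 2: consonant
  'h' at position 3: consonant
  'l' at position 4: consonant
  'l' at position 5: consonant
  'b' at position 6: consonant
  'g' at position 7: consonant
Total vowels: 1

1


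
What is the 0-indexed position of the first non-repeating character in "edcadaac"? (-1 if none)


Input: edcadaac
Character frequencies:
  'a': 3
  'c': 2
  'd': 2
  'e': 1
Scanning left to right for freq == 1:
  Position 0 ('e'): unique! => answer = 0

0


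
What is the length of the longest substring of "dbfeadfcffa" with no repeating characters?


Input: "dbfeadfcffa"
Sliding window (track last position of each char):
  Position 0 ('d'): window [0,0] length 1 -- new best
  Position 1 ('b'): window [0,1] length 2 -- new best
  Position 2 ('f'): window [0,2] length 3 -- new best
  Position 3 ('e'): window [0,3] length 4 -- new best
  Position 4 ('a'): window [0,4] length 5 -- new best
  Position 5 ('d'): repeat (last at 0), move window start to 1
  Position 5 ('d'): window [1,5] length 5
  Position 6 ('f'): repeat (last at 2), move window start to 3
  Position 6 ('f'): window [3,6] length 4
  Position 7 ('c'): window [3,7] length 5
  Position 8 ('f'): repeat (last at 6), move window start to 7
  Position 8 ('f'): window [7,8] length 2
  Position 9 ('f'): repeat (last at 8), move window start to 9
  Position 9 ('f'): window [9,9] length 1
  Position 10 ('a'): window [9,10] length 2
Longest substring with no repeats: "dbfea" with length 5

5


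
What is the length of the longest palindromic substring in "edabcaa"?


Input: "edabcaa"
Checking substrings for palindromes:
  [5:7] "aa" (len 2) => palindrome
Longest palindromic substring: "aa" with length 2

2


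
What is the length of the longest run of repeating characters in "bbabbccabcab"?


Input: "bbabbccabcab"
Scanning for longest run:
  Position 1 ('b'): continues run of 'b', length=2
  Position 2 ('a'): new char, reset run to 1
  Position 3 ('b'): new char, reset run to 1
  Position 4 ('b'): continues run of 'b', length=2
  Position 5 ('c'): new char, reset run to 1
  Position 6 ('c'): continues run of 'c', length=2
  Position 7 ('a'): new char, reset run to 1
  Position 8 ('b'): new char, reset run to 1
  Position 9 ('c'): new char, reset run to 1
  Position 10 ('a'): new char, reset run to 1
  Position 11 ('b'): new char, reset run to 1
Longest run: 'b' with length 2

2


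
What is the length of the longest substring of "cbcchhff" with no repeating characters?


Input: "cbcchhff"
Sliding window (track last position of each char):
  Position 0 ('c'): window [0,0] length 1 -- new best
  Position 1 ('b'): window [0,1] length 2 -- new best
  Position 2 ('c'): repeat (last at 0), move window start to 1
  Position 2 ('c'): window [1,2] length 2
  Position 3 ('c'): repeat (last at 2), move window start to 3
  Position 3 ('c'): window [3,3] length 1
  Position 4 ('h'): window [3,4] length 2
  Position 5 ('h'): repeat (last at 4), move window start to 5
  Position 5 ('h'): window [5,5] length 1
  Position 6 ('f'): window [5,6] length 2
  Position 7 ('f'): repeat (last at 6), move window start to 7
  Position 7 ('f'): window [7,7] length 1
Longest substring with no repeats: "cb" with length 2

2


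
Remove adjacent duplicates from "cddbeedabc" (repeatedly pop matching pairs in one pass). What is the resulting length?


Input: cddbeedabc
Stack-based adjacent duplicate removal:
  Read 'c': push. Stack: c
  Read 'd': push. Stack: cd
  Read 'd': matches stack top 'd' => pop. Stack: c
  Read 'b': push. Stack: cb
  Read 'e': push. Stack: cbe
  Read 'e': matches stack top 'e' => pop. Stack: cb
  Read 'd': push. Stack: cbd
  Read 'a': push. Stack: cbda
  Read 'b': push. Stack: cbdab
  Read 'c': push. Stack: cbdabc
Final stack: "cbdabc" (length 6)

6


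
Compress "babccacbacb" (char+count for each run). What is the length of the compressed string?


Input: babccacbacb
Runs:
  'b' x 1 => "b1"
  'a' x 1 => "a1"
  'b' x 1 => "b1"
  'c' x 2 => "c2"
  'a' x 1 => "a1"
  'c' x 1 => "c1"
  'b' x 1 => "b1"
  'a' x 1 => "a1"
  'c' x 1 => "c1"
  'b' x 1 => "b1"
Compressed: "b1a1b1c2a1c1b1a1c1b1"
Compressed length: 20

20


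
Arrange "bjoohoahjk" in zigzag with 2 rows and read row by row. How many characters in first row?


Zigzag "bjoohoahjk" into 2 rows:
Placing characters:
  'b' => row 0
  'j' => row 1
  'o' => row 0
  'o' => row 1
  'h' => row 0
  'o' => row 1
  'a' => row 0
  'h' => row 1
  'j' => row 0
  'k' => row 1
Rows:
  Row 0: "bohaj"
  Row 1: "joohk"
First row length: 5

5


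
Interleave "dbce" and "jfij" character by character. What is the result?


Interleaving "dbce" and "jfij":
  Position 0: 'd' from first, 'j' from second => "dj"
  Position 1: 'b' from first, 'f' from second => "bf"
  Position 2: 'c' from first, 'i' from second => "ci"
  Position 3: 'e' from first, 'j' from second => "ej"
Result: djbfciej

djbfciej


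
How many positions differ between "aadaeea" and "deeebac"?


Comparing "aadaeea" and "deeebac" position by position:
  Position 0: 'a' vs 'd' => DIFFER
  Position 1: 'a' vs 'e' => DIFFER
  Position 2: 'd' vs 'e' => DIFFER
  Position 3: 'a' vs 'e' => DIFFER
  Position 4: 'e' vs 'b' => DIFFER
  Position 5: 'e' vs 'a' => DIFFER
  Position 6: 'a' vs 'c' => DIFFER
Positions that differ: 7

7


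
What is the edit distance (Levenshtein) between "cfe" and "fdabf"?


Computing edit distance: "cfe" -> "fdabf"
DP table:
           f    d    a    b    f
      0    1    2    3    4    5
  c   1    1    2    3    4    5
  f   2    1    2    3    4    4
  e   3    2    2    3    4    5
Edit distance = dp[3][5] = 5

5


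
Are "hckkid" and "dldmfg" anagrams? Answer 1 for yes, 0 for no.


Strings: "hckkid", "dldmfg"
Sorted first:  cdhikk
Sorted second: ddfglm
Differ at position 0: 'c' vs 'd' => not anagrams

0


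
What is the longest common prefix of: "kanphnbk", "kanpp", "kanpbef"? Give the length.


Words: kanphnbk, kanpp, kanpbef
  Position 0: all 'k' => match
  Position 1: all 'a' => match
  Position 2: all 'n' => match
  Position 3: all 'p' => match
  Position 4: ('h', 'p', 'b') => mismatch, stop
LCP = "kanp" (length 4)

4


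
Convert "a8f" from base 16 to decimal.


Input: "a8f" in base 16
Positional expansion:
  Digit 'a' (value 10) x 16^2 = 2560
  Digit '8' (value 8) x 16^1 = 128
  Digit 'f' (value 15) x 16^0 = 15
Sum = 2703

2703


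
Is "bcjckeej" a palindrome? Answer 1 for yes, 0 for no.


Input: bcjckeej
Reversed: jeekcjcb
  Compare pos 0 ('b') with pos 7 ('j'): MISMATCH
  Compare pos 1 ('c') with pos 6 ('e'): MISMATCH
  Compare pos 2 ('j') with pos 5 ('e'): MISMATCH
  Compare pos 3 ('c') with pos 4 ('k'): MISMATCH
Result: not a palindrome

0


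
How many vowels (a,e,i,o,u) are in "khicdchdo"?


Input: khicdchdo
Checking each character:
  'k' at position 0: consonant
  'h' at position 1: consonant
  'i' at position 2: vowel (running total: 1)
  'c' at position 3: consonant
  'd' at position 4: consonant
  'c' at position 5: consonant
  'h' at position 6: consonant
  'd' at position 7: consonant
  'o' at position 8: vowel (running total: 2)
Total vowels: 2

2


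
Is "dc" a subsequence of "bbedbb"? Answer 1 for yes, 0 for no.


Check if "dc" is a subsequence of "bbedbb"
Greedy scan:
  Position 0 ('b'): no match needed
  Position 1 ('b'): no match needed
  Position 2 ('e'): no match needed
  Position 3 ('d'): matches sub[0] = 'd'
  Position 4 ('b'): no match needed
  Position 5 ('b'): no match needed
Only matched 1/2 characters => not a subsequence

0


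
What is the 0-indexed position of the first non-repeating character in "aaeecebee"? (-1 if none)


Input: aaeecebee
Character frequencies:
  'a': 2
  'b': 1
  'c': 1
  'e': 5
Scanning left to right for freq == 1:
  Position 0 ('a'): freq=2, skip
  Position 1 ('a'): freq=2, skip
  Position 2 ('e'): freq=5, skip
  Position 3 ('e'): freq=5, skip
  Position 4 ('c'): unique! => answer = 4

4


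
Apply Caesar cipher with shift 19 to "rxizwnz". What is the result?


Caesar cipher: shift "rxizwnz" by 19
  'r' (pos 17) + 19 = pos 10 = 'k'
  'x' (pos 23) + 19 = pos 16 = 'q'
  'i' (pos 8) + 19 = pos 1 = 'b'
  'z' (pos 25) + 19 = pos 18 = 's'
  'w' (pos 22) + 19 = pos 15 = 'p'
  'n' (pos 13) + 19 = pos 6 = 'g'
  'z' (pos 25) + 19 = pos 18 = 's'
Result: kqbspgs

kqbspgs


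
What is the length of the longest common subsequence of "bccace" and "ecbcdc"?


LCS of "bccace" and "ecbcdc"
DP table:
           e    c    b    c    d    c
      0    0    0    0    0    0    0
  b   0    0    0    1    1    1    1
  c   0    0    1    1    2    2    2
  c   0    0    1    1    2    2    3
  a   0    0    1    1    2    2    3
  c   0    0    1    1    2    2    3
  e   0    1    1    1    2    2    3
LCS length = dp[6][6] = 3

3


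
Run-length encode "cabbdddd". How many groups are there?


Input: cabbdddd
Scanning for consecutive runs:
  Group 1: 'c' x 1 (positions 0-0)
  Group 2: 'a' x 1 (positions 1-1)
  Group 3: 'b' x 2 (positions 2-3)
  Group 4: 'd' x 4 (positions 4-7)
Total groups: 4

4


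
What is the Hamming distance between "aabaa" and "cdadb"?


Comparing "aabaa" and "cdadb" position by position:
  Position 0: 'a' vs 'c' => differ
  Position 1: 'a' vs 'd' => differ
  Position 2: 'b' vs 'a' => differ
  Position 3: 'a' vs 'd' => differ
  Position 4: 'a' vs 'b' => differ
Total differences (Hamming distance): 5

5


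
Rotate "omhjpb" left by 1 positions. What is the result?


Input: "omhjpb", rotate left by 1
First 1 characters: "o"
Remaining characters: "mhjpb"
Concatenate remaining + first: "mhjpb" + "o" = "mhjpbo"

mhjpbo


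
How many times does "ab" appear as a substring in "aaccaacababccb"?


Searching for "ab" in "aaccaacababccb"
Scanning each position:
  Position 0: "aa" => no
  Position 1: "ac" => no
  Position 2: "cc" => no
  Position 3: "ca" => no
  Position 4: "aa" => no
  Position 5: "ac" => no
  Position 6: "ca" => no
  Position 7: "ab" => MATCH
  Position 8: "ba" => no
  Position 9: "ab" => MATCH
  Position 10: "bc" => no
  Position 11: "cc" => no
  Position 12: "cb" => no
Total occurrences: 2

2


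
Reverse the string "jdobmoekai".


Input: jdobmoekai
Reading characters right to left:
  Position 9: 'i'
  Position 8: 'a'
  Position 7: 'k'
  Position 6: 'e'
  Position 5: 'o'
  Position 4: 'm'
  Position 3: 'b'
  Position 2: 'o'
  Position 1: 'd'
  Position 0: 'j'
Reversed: iakeombodj

iakeombodj


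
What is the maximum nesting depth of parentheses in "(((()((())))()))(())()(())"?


Input: "(((()((())))()))(())()(())"
Tracking depth:
  Position 0 '(': depth becomes 1
  Position 1 '(': depth becomes 2
  Position 2 '(': depth becomes 3
  Position 3 '(': depth becomes 4
  Position 4 ')': depth becomes 3
  Position 5 '(': depth becomes 4
  Position 6 '(': depth becomes 5
  Position 7 '(': depth becomes 6
  Position 8 ')': depth becomes 5
  Position 9 ')': depth becomes 4
  Position 10 ')': depth becomes 3
  Position 11 ')': depth becomes 2
  Position 12 '(': depth becomes 3
  Position 13 ')': depth becomes 2
  Position 14 ')': depth becomes 1
  Position 15 ')': depth becomes 0
  Position 16 '(': depth becomes 1
  Position 17 '(': depth becomes 2
  Position 18 ')': depth becomes 1
  Position 19 ')': depth becomes 0
  Position 20 '(': depth becomes 1
  Position 21 ')': depth becomes 0
  Position 22 '(': depth becomes 1
  Position 23 '(': depth becomes 2
  Position 24 ')': depth becomes 1
  Position 25 ')': depth becomes 0
Maximum depth reached: 6

6


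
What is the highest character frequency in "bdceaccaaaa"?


Input: bdceaccaaaa
Character counts:
  'a': 5
  'b': 1
  'c': 3
  'd': 1
  'e': 1
Maximum frequency: 5

5


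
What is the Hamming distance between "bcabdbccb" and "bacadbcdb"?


Comparing "bcabdbccb" and "bacadbcdb" position by position:
  Position 0: 'b' vs 'b' => same
  Position 1: 'c' vs 'a' => differ
  Position 2: 'a' vs 'c' => differ
  Position 3: 'b' vs 'a' => differ
  Position 4: 'd' vs 'd' => same
  Position 5: 'b' vs 'b' => same
  Position 6: 'c' vs 'c' => same
  Position 7: 'c' vs 'd' => differ
  Position 8: 'b' vs 'b' => same
Total differences (Hamming distance): 4

4


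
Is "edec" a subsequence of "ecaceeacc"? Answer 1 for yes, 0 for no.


Check if "edec" is a subsequence of "ecaceeacc"
Greedy scan:
  Position 0 ('e'): matches sub[0] = 'e'
  Position 1 ('c'): no match needed
  Position 2 ('a'): no match needed
  Position 3 ('c'): no match needed
  Position 4 ('e'): no match needed
  Position 5 ('e'): no match needed
  Position 6 ('a'): no match needed
  Position 7 ('c'): no match needed
  Position 8 ('c'): no match needed
Only matched 1/4 characters => not a subsequence

0


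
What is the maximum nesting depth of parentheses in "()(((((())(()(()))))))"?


Input: "()(((((())(()(()))))))"
Tracking depth:
  Position 0 '(': depth becomes 1
  Position 1 ')': depth becomes 0
  Position 2 '(': depth becomes 1
  Position 3 '(': depth becomes 2
  Position 4 '(': depth becomes 3
  Position 5 '(': depth becomes 4
  Position 6 '(': depth becomes 5
  Position 7 '(': depth becomes 6
  Position 8 ')': depth becomes 5
  Position 9 ')': depth becomes 4
  Position 10 '(': depth becomes 5
  Position 11 '(': depth becomes 6
  Position 12 ')': depth becomes 5
  Position 13 '(': depth becomes 6
  Position 14 '(': depth becomes 7
  Position 15 ')': depth becomes 6
  Position 16 ')': depth becomes 5
  Position 17 ')': depth becomes 4
  Position 18 ')': depth becomes 3
  Position 19 ')': depth becomes 2
  Position 20 ')': depth becomes 1
  Position 21 ')': depth becomes 0
Maximum depth reached: 7

7


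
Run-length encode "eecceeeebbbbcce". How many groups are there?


Input: eecceeeebbbbcce
Scanning for consecutive runs:
  Group 1: 'e' x 2 (positions 0-1)
  Group 2: 'c' x 2 (positions 2-3)
  Group 3: 'e' x 4 (positions 4-7)
  Group 4: 'b' x 4 (positions 8-11)
  Group 5: 'c' x 2 (positions 12-13)
  Group 6: 'e' x 1 (positions 14-14)
Total groups: 6

6


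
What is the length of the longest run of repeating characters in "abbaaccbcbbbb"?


Input: "abbaaccbcbbbb"
Scanning for longest run:
  Position 1 ('b'): new char, reset run to 1
  Position 2 ('b'): continues run of 'b', length=2
  Position 3 ('a'): new char, reset run to 1
  Position 4 ('a'): continues run of 'a', length=2
  Position 5 ('c'): new char, reset run to 1
  Position 6 ('c'): continues run of 'c', length=2
  Position 7 ('b'): new char, reset run to 1
  Position 8 ('c'): new char, reset run to 1
  Position 9 ('b'): new char, reset run to 1
  Position 10 ('b'): continues run of 'b', length=2
  Position 11 ('b'): continues run of 'b', length=3
  Position 12 ('b'): continues run of 'b', length=4
Longest run: 'b' with length 4

4


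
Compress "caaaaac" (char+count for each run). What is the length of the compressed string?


Input: caaaaac
Runs:
  'c' x 1 => "c1"
  'a' x 5 => "a5"
  'c' x 1 => "c1"
Compressed: "c1a5c1"
Compressed length: 6

6


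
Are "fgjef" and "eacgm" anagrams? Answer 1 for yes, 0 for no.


Strings: "fgjef", "eacgm"
Sorted first:  effgj
Sorted second: acegm
Differ at position 0: 'e' vs 'a' => not anagrams

0


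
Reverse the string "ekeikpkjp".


Input: ekeikpkjp
Reading characters right to left:
  Position 8: 'p'
  Position 7: 'j'
  Position 6: 'k'
  Position 5: 'p'
  Position 4: 'k'
  Position 3: 'i'
  Position 2: 'e'
  Position 1: 'k'
  Position 0: 'e'
Reversed: pjkpkieke

pjkpkieke


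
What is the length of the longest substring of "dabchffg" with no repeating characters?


Input: "dabchffg"
Sliding window (track last position of each char):
  Position 0 ('d'): window [0,0] length 1 -- new best
  Position 1 ('a'): window [0,1] length 2 -- new best
  Position 2 ('b'): window [0,2] length 3 -- new best
  Position 3 ('c'): window [0,3] length 4 -- new best
  Position 4 ('h'): window [0,4] length 5 -- new best
  Position 5 ('f'): window [0,5] length 6 -- new best
  Position 6 ('f'): repeat (last at 5), move window start to 6
  Position 6 ('f'): window [6,6] length 1
  Position 7 ('g'): window [6,7] length 2
Longest substring with no repeats: "dabchf" with length 6

6


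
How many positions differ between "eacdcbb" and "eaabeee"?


Comparing "eacdcbb" and "eaabeee" position by position:
  Position 0: 'e' vs 'e' => same
  Position 1: 'a' vs 'a' => same
  Position 2: 'c' vs 'a' => DIFFER
  Position 3: 'd' vs 'b' => DIFFER
  Position 4: 'c' vs 'e' => DIFFER
  Position 5: 'b' vs 'e' => DIFFER
  Position 6: 'b' vs 'e' => DIFFER
Positions that differ: 5

5


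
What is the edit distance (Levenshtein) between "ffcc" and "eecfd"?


Computing edit distance: "ffcc" -> "eecfd"
DP table:
           e    e    c    f    d
      0    1    2    3    4    5
  f   1    1    2    3    3    4
  f   2    2    2    3    3    4
  c   3    3    3    2    3    4
  c   4    4    4    3    3    4
Edit distance = dp[4][5] = 4

4


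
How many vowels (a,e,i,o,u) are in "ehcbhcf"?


Input: ehcbhcf
Checking each character:
  'e' at position 0: vowel (running total: 1)
  'h' at position 1: consonant
  'c' at position 2: consonant
  'b' at position 3: consonant
  'h' at position 4: consonant
  'c' at position 5: consonant
  'f' at position 6: consonant
Total vowels: 1

1


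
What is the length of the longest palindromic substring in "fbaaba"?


Input: "fbaaba"
Checking substrings for palindromes:
  [1:5] "baab" (len 4) => palindrome
  [3:6] "aba" (len 3) => palindrome
  [2:4] "aa" (len 2) => palindrome
Longest palindromic substring: "baab" with length 4

4


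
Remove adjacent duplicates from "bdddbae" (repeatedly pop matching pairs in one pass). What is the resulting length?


Input: bdddbae
Stack-based adjacent duplicate removal:
  Read 'b': push. Stack: b
  Read 'd': push. Stack: bd
  Read 'd': matches stack top 'd' => pop. Stack: b
  Read 'd': push. Stack: bd
  Read 'b': push. Stack: bdb
  Read 'a': push. Stack: bdba
  Read 'e': push. Stack: bdbae
Final stack: "bdbae" (length 5)

5


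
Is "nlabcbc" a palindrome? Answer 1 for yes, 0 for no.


Input: nlabcbc
Reversed: cbcbaln
  Compare pos 0 ('n') with pos 6 ('c'): MISMATCH
  Compare pos 1 ('l') with pos 5 ('b'): MISMATCH
  Compare pos 2 ('a') with pos 4 ('c'): MISMATCH
Result: not a palindrome

0


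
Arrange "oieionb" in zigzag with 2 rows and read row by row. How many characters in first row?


Zigzag "oieionb" into 2 rows:
Placing characters:
  'o' => row 0
  'i' => row 1
  'e' => row 0
  'i' => row 1
  'o' => row 0
  'n' => row 1
  'b' => row 0
Rows:
  Row 0: "oeob"
  Row 1: "iin"
First row length: 4

4


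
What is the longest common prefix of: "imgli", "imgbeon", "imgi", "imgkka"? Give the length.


Words: imgli, imgbeon, imgi, imgkka
  Position 0: all 'i' => match
  Position 1: all 'm' => match
  Position 2: all 'g' => match
  Position 3: ('l', 'b', 'i', 'k') => mismatch, stop
LCP = "img" (length 3)

3


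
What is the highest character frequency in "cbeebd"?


Input: cbeebd
Character counts:
  'b': 2
  'c': 1
  'd': 1
  'e': 2
Maximum frequency: 2

2


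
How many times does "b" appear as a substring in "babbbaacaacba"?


Searching for "b" in "babbbaacaacba"
Scanning each position:
  Position 0: "b" => MATCH
  Position 1: "a" => no
  Position 2: "b" => MATCH
  Position 3: "b" => MATCH
  Position 4: "b" => MATCH
  Position 5: "a" => no
  Position 6: "a" => no
  Position 7: "c" => no
  Position 8: "a" => no
  Position 9: "a" => no
  Position 10: "c" => no
  Position 11: "b" => MATCH
  Position 12: "a" => no
Total occurrences: 5

5


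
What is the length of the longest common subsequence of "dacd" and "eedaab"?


LCS of "dacd" and "eedaab"
DP table:
           e    e    d    a    a    b
      0    0    0    0    0    0    0
  d   0    0    0    1    1    1    1
  a   0    0    0    1    2    2    2
  c   0    0    0    1    2    2    2
  d   0    0    0    1    2    2    2
LCS length = dp[4][6] = 2

2


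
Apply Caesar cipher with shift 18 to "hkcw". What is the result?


Caesar cipher: shift "hkcw" by 18
  'h' (pos 7) + 18 = pos 25 = 'z'
  'k' (pos 10) + 18 = pos 2 = 'c'
  'c' (pos 2) + 18 = pos 20 = 'u'
  'w' (pos 22) + 18 = pos 14 = 'o'
Result: zcuo

zcuo


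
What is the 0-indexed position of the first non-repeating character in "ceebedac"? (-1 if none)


Input: ceebedac
Character frequencies:
  'a': 1
  'b': 1
  'c': 2
  'd': 1
  'e': 3
Scanning left to right for freq == 1:
  Position 0 ('c'): freq=2, skip
  Position 1 ('e'): freq=3, skip
  Position 2 ('e'): freq=3, skip
  Position 3 ('b'): unique! => answer = 3

3


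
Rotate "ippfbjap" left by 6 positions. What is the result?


Input: "ippfbjap", rotate left by 6
First 6 characters: "ippfbj"
Remaining characters: "ap"
Concatenate remaining + first: "ap" + "ippfbj" = "apippfbj"

apippfbj


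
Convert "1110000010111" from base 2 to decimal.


Input: "1110000010111" in base 2
Positional expansion:
  Digit '1' (value 1) x 2^12 = 4096
  Digit '1' (value 1) x 2^11 = 2048
  Digit '1' (value 1) x 2^10 = 1024
  Digit '0' (value 0) x 2^9 = 0
  Digit '0' (value 0) x 2^8 = 0
  Digit '0' (value 0) x 2^7 = 0
  Digit '0' (value 0) x 2^6 = 0
  Digit '0' (value 0) x 2^5 = 0
  Digit '1' (value 1) x 2^4 = 16
  Digit '0' (value 0) x 2^3 = 0
  Digit '1' (value 1) x 2^2 = 4
  Digit '1' (value 1) x 2^1 = 2
  Digit '1' (value 1) x 2^0 = 1
Sum = 7191

7191


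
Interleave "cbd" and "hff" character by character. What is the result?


Interleaving "cbd" and "hff":
  Position 0: 'c' from first, 'h' from second => "ch"
  Position 1: 'b' from first, 'f' from second => "bf"
  Position 2: 'd' from first, 'f' from second => "df"
Result: chbfdf

chbfdf


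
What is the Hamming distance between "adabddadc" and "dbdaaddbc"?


Comparing "adabddadc" and "dbdaaddbc" position by position:
  Position 0: 'a' vs 'd' => differ
  Position 1: 'd' vs 'b' => differ
  Position 2: 'a' vs 'd' => differ
  Position 3: 'b' vs 'a' => differ
  Position 4: 'd' vs 'a' => differ
  Position 5: 'd' vs 'd' => same
  Position 6: 'a' vs 'd' => differ
  Position 7: 'd' vs 'b' => differ
  Position 8: 'c' vs 'c' => same
Total differences (Hamming distance): 7

7


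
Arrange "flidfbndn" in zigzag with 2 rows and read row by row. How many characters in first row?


Zigzag "flidfbndn" into 2 rows:
Placing characters:
  'f' => row 0
  'l' => row 1
  'i' => row 0
  'd' => row 1
  'f' => row 0
  'b' => row 1
  'n' => row 0
  'd' => row 1
  'n' => row 0
Rows:
  Row 0: "fifnn"
  Row 1: "ldbd"
First row length: 5

5


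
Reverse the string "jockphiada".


Input: jockphiada
Reading characters right to left:
  Position 9: 'a'
  Position 8: 'd'
  Position 7: 'a'
  Position 6: 'i'
  Position 5: 'h'
  Position 4: 'p'
  Position 3: 'k'
  Position 2: 'c'
  Position 1: 'o'
  Position 0: 'j'
Reversed: adaihpkcoj

adaihpkcoj


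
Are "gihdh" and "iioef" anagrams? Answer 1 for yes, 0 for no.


Strings: "gihdh", "iioef"
Sorted first:  dghhi
Sorted second: efiio
Differ at position 0: 'd' vs 'e' => not anagrams

0


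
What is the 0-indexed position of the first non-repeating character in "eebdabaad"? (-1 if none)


Input: eebdabaad
Character frequencies:
  'a': 3
  'b': 2
  'd': 2
  'e': 2
Scanning left to right for freq == 1:
  Position 0 ('e'): freq=2, skip
  Position 1 ('e'): freq=2, skip
  Position 2 ('b'): freq=2, skip
  Position 3 ('d'): freq=2, skip
  Position 4 ('a'): freq=3, skip
  Position 5 ('b'): freq=2, skip
  Position 6 ('a'): freq=3, skip
  Position 7 ('a'): freq=3, skip
  Position 8 ('d'): freq=2, skip
  No unique character found => answer = -1

-1


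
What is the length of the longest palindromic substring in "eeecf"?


Input: "eeecf"
Checking substrings for palindromes:
  [0:3] "eee" (len 3) => palindrome
  [0:2] "ee" (len 2) => palindrome
  [1:3] "ee" (len 2) => palindrome
Longest palindromic substring: "eee" with length 3

3


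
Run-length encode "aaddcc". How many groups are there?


Input: aaddcc
Scanning for consecutive runs:
  Group 1: 'a' x 2 (positions 0-1)
  Group 2: 'd' x 2 (positions 2-3)
  Group 3: 'c' x 2 (positions 4-5)
Total groups: 3

3


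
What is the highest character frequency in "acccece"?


Input: acccece
Character counts:
  'a': 1
  'c': 4
  'e': 2
Maximum frequency: 4

4


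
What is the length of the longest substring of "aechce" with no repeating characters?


Input: "aechce"
Sliding window (track last position of each char):
  Position 0 ('a'): window [0,0] length 1 -- new best
  Position 1 ('e'): window [0,1] length 2 -- new best
  Position 2 ('c'): window [0,2] length 3 -- new best
  Position 3 ('h'): window [0,3] length 4 -- new best
  Position 4 ('c'): repeat (last at 2), move window start to 3
  Position 4 ('c'): window [3,4] length 2
  Position 5 ('e'): window [3,5] length 3
Longest substring with no repeats: "aech" with length 4

4


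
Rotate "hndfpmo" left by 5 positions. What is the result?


Input: "hndfpmo", rotate left by 5
First 5 characters: "hndfp"
Remaining characters: "mo"
Concatenate remaining + first: "mo" + "hndfp" = "mohndfp"

mohndfp


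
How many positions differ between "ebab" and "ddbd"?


Comparing "ebab" and "ddbd" position by position:
  Position 0: 'e' vs 'd' => DIFFER
  Position 1: 'b' vs 'd' => DIFFER
  Position 2: 'a' vs 'b' => DIFFER
  Position 3: 'b' vs 'd' => DIFFER
Positions that differ: 4

4


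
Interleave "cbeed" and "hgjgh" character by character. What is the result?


Interleaving "cbeed" and "hgjgh":
  Position 0: 'c' from first, 'h' from second => "ch"
  Position 1: 'b' from first, 'g' from second => "bg"
  Position 2: 'e' from first, 'j' from second => "ej"
  Position 3: 'e' from first, 'g' from second => "eg"
  Position 4: 'd' from first, 'h' from second => "dh"
Result: chbgejegdh

chbgejegdh


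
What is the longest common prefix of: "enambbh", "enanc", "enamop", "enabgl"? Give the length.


Words: enambbh, enanc, enamop, enabgl
  Position 0: all 'e' => match
  Position 1: all 'n' => match
  Position 2: all 'a' => match
  Position 3: ('m', 'n', 'm', 'b') => mismatch, stop
LCP = "ena" (length 3)

3


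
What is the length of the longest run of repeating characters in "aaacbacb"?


Input: "aaacbacb"
Scanning for longest run:
  Position 1 ('a'): continues run of 'a', length=2
  Position 2 ('a'): continues run of 'a', length=3
  Position 3 ('c'): new char, reset run to 1
  Position 4 ('b'): new char, reset run to 1
  Position 5 ('a'): new char, reset run to 1
  Position 6 ('c'): new char, reset run to 1
  Position 7 ('b'): new char, reset run to 1
Longest run: 'a' with length 3

3


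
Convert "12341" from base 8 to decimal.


Input: "12341" in base 8
Positional expansion:
  Digit '1' (value 1) x 8^4 = 4096
  Digit '2' (value 2) x 8^3 = 1024
  Digit '3' (value 3) x 8^2 = 192
  Digit '4' (value 4) x 8^1 = 32
  Digit '1' (value 1) x 8^0 = 1
Sum = 5345

5345


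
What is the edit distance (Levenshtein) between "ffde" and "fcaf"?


Computing edit distance: "ffde" -> "fcaf"
DP table:
           f    c    a    f
      0    1    2    3    4
  f   1    0    1    2    3
  f   2    1    1    2    2
  d   3    2    2    2    3
  e   4    3    3    3    3
Edit distance = dp[4][4] = 3

3


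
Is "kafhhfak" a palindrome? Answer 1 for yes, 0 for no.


Input: kafhhfak
Reversed: kafhhfak
  Compare pos 0 ('k') with pos 7 ('k'): match
  Compare pos 1 ('a') with pos 6 ('a'): match
  Compare pos 2 ('f') with pos 5 ('f'): match
  Compare pos 3 ('h') with pos 4 ('h'): match
Result: palindrome

1


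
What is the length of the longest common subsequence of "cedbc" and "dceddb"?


LCS of "cedbc" and "dceddb"
DP table:
           d    c    e    d    d    b
      0    0    0    0    0    0    0
  c   0    0    1    1    1    1    1
  e   0    0    1    2    2    2    2
  d   0    1    1    2    3    3    3
  b   0    1    1    2    3    3    4
  c   0    1    2    2    3    3    4
LCS length = dp[5][6] = 4

4


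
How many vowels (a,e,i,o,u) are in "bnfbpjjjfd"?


Input: bnfbpjjjfd
Checking each character:
  'b' at position 0: consonant
  'n' at position 1: consonant
  'f' at position 2: consonant
  'b' at position 3: consonant
  'p' at position 4: consonant
  'j' at position 5: consonant
  'j' at position 6: consonant
  'j' at position 7: consonant
  'f' at position 8: consonant
  'd' at position 9: consonant
Total vowels: 0

0


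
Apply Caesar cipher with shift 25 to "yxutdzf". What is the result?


Caesar cipher: shift "yxutdzf" by 25
  'y' (pos 24) + 25 = pos 23 = 'x'
  'x' (pos 23) + 25 = pos 22 = 'w'
  'u' (pos 20) + 25 = pos 19 = 't'
  't' (pos 19) + 25 = pos 18 = 's'
  'd' (pos 3) + 25 = pos 2 = 'c'
  'z' (pos 25) + 25 = pos 24 = 'y'
  'f' (pos 5) + 25 = pos 4 = 'e'
Result: xwtscye

xwtscye


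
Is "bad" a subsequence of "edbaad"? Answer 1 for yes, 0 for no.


Check if "bad" is a subsequence of "edbaad"
Greedy scan:
  Position 0 ('e'): no match needed
  Position 1 ('d'): no match needed
  Position 2 ('b'): matches sub[0] = 'b'
  Position 3 ('a'): matches sub[1] = 'a'
  Position 4 ('a'): no match needed
  Position 5 ('d'): matches sub[2] = 'd'
All 3 characters matched => is a subsequence

1


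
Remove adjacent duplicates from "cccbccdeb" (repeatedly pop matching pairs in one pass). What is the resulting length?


Input: cccbccdeb
Stack-based adjacent duplicate removal:
  Read 'c': push. Stack: c
  Read 'c': matches stack top 'c' => pop. Stack: (empty)
  Read 'c': push. Stack: c
  Read 'b': push. Stack: cb
  Read 'c': push. Stack: cbc
  Read 'c': matches stack top 'c' => pop. Stack: cb
  Read 'd': push. Stack: cbd
  Read 'e': push. Stack: cbde
  Read 'b': push. Stack: cbdeb
Final stack: "cbdeb" (length 5)

5


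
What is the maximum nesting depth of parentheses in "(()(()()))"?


Input: "(()(()()))"
Tracking depth:
  Position 0 '(': depth becomes 1
  Position 1 '(': depth becomes 2
  Position 2 ')': depth becomes 1
  Position 3 '(': depth becomes 2
  Position 4 '(': depth becomes 3
  Position 5 ')': depth becomes 2
  Position 6 '(': depth becomes 3
  Position 7 ')': depth becomes 2
  Position 8 ')': depth becomes 1
  Position 9 ')': depth becomes 0
Maximum depth reached: 3

3


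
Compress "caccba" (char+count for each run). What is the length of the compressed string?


Input: caccba
Runs:
  'c' x 1 => "c1"
  'a' x 1 => "a1"
  'c' x 2 => "c2"
  'b' x 1 => "b1"
  'a' x 1 => "a1"
Compressed: "c1a1c2b1a1"
Compressed length: 10

10


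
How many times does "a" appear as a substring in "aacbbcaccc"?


Searching for "a" in "aacbbcaccc"
Scanning each position:
  Position 0: "a" => MATCH
  Position 1: "a" => MATCH
  Position 2: "c" => no
  Position 3: "b" => no
  Position 4: "b" => no
  Position 5: "c" => no
  Position 6: "a" => MATCH
  Position 7: "c" => no
  Position 8: "c" => no
  Position 9: "c" => no
Total occurrences: 3

3


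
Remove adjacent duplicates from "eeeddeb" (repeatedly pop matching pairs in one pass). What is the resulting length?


Input: eeeddeb
Stack-based adjacent duplicate removal:
  Read 'e': push. Stack: e
  Read 'e': matches stack top 'e' => pop. Stack: (empty)
  Read 'e': push. Stack: e
  Read 'd': push. Stack: ed
  Read 'd': matches stack top 'd' => pop. Stack: e
  Read 'e': matches stack top 'e' => pop. Stack: (empty)
  Read 'b': push. Stack: b
Final stack: "b" (length 1)

1


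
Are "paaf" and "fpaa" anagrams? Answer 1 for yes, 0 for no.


Strings: "paaf", "fpaa"
Sorted first:  aafp
Sorted second: aafp
Sorted forms match => anagrams

1


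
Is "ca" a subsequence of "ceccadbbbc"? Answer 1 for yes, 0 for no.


Check if "ca" is a subsequence of "ceccadbbbc"
Greedy scan:
  Position 0 ('c'): matches sub[0] = 'c'
  Position 1 ('e'): no match needed
  Position 2 ('c'): no match needed
  Position 3 ('c'): no match needed
  Position 4 ('a'): matches sub[1] = 'a'
  Position 5 ('d'): no match needed
  Position 6 ('b'): no match needed
  Position 7 ('b'): no match needed
  Position 8 ('b'): no match needed
  Position 9 ('c'): no match needed
All 2 characters matched => is a subsequence

1


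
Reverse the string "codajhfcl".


Input: codajhfcl
Reading characters right to left:
  Position 8: 'l'
  Position 7: 'c'
  Position 6: 'f'
  Position 5: 'h'
  Position 4: 'j'
  Position 3: 'a'
  Position 2: 'd'
  Position 1: 'o'
  Position 0: 'c'
Reversed: lcfhjadoc

lcfhjadoc


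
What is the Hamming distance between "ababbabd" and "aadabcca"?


Comparing "ababbabd" and "aadabcca" position by position:
  Position 0: 'a' vs 'a' => same
  Position 1: 'b' vs 'a' => differ
  Position 2: 'a' vs 'd' => differ
  Position 3: 'b' vs 'a' => differ
  Position 4: 'b' vs 'b' => same
  Position 5: 'a' vs 'c' => differ
  Position 6: 'b' vs 'c' => differ
  Position 7: 'd' vs 'a' => differ
Total differences (Hamming distance): 6

6


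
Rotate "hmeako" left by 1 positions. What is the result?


Input: "hmeako", rotate left by 1
First 1 characters: "h"
Remaining characters: "meako"
Concatenate remaining + first: "meako" + "h" = "meakoh"

meakoh


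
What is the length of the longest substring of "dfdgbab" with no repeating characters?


Input: "dfdgbab"
Sliding window (track last position of each char):
  Position 0 ('d'): window [0,0] length 1 -- new best
  Position 1 ('f'): window [0,1] length 2 -- new best
  Position 2 ('d'): repeat (last at 0), move window start to 1
  Position 2 ('d'): window [1,2] length 2
  Position 3 ('g'): window [1,3] length 3 -- new best
  Position 4 ('b'): window [1,4] length 4 -- new best
  Position 5 ('a'): window [1,5] length 5 -- new best
  Position 6 ('b'): repeat (last at 4), move window start to 5
  Position 6 ('b'): window [5,6] length 2
Longest substring with no repeats: "fdgba" with length 5

5


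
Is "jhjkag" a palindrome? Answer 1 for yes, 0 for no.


Input: jhjkag
Reversed: gakjhj
  Compare pos 0 ('j') with pos 5 ('g'): MISMATCH
  Compare pos 1 ('h') with pos 4 ('a'): MISMATCH
  Compare pos 2 ('j') with pos 3 ('k'): MISMATCH
Result: not a palindrome

0


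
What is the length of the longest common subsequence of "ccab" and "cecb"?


LCS of "ccab" and "cecb"
DP table:
           c    e    c    b
      0    0    0    0    0
  c   0    1    1    1    1
  c   0    1    1    2    2
  a   0    1    1    2    2
  b   0    1    1    2    3
LCS length = dp[4][4] = 3

3


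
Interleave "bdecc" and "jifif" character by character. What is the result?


Interleaving "bdecc" and "jifif":
  Position 0: 'b' from first, 'j' from second => "bj"
  Position 1: 'd' from first, 'i' from second => "di"
  Position 2: 'e' from first, 'f' from second => "ef"
  Position 3: 'c' from first, 'i' from second => "ci"
  Position 4: 'c' from first, 'f' from second => "cf"
Result: bjdiefcicf

bjdiefcicf


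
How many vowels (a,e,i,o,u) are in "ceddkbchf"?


Input: ceddkbchf
Checking each character:
  'c' at position 0: consonant
  'e' at position 1: vowel (running total: 1)
  'd' at position 2: consonant
  'd' at position 3: consonant
  'k' at position 4: consonant
  'b' at position 5: consonant
  'c' at position 6: consonant
  'h' at position 7: consonant
  'f' at position 8: consonant
Total vowels: 1

1


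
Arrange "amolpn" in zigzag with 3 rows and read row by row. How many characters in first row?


Zigzag "amolpn" into 3 rows:
Placing characters:
  'a' => row 0
  'm' => row 1
  'o' => row 2
  'l' => row 1
  'p' => row 0
  'n' => row 1
Rows:
  Row 0: "ap"
  Row 1: "mln"
  Row 2: "o"
First row length: 2

2


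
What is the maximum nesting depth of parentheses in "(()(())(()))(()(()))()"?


Input: "(()(())(()))(()(()))()"
Tracking depth:
  Position 0 '(': depth becomes 1
  Position 1 '(': depth becomes 2
  Position 2 ')': depth becomes 1
  Position 3 '(': depth becomes 2
  Position 4 '(': depth becomes 3
  Position 5 ')': depth becomes 2
  Position 6 ')': depth becomes 1
  Position 7 '(': depth becomes 2
  Position 8 '(': depth becomes 3
  Position 9 ')': depth becomes 2
  Position 10 ')': depth becomes 1
  Position 11 ')': depth becomes 0
  Position 12 '(': depth becomes 1
  Position 13 '(': depth becomes 2
  Position 14 ')': depth becomes 1
  Position 15 '(': depth becomes 2
  Position 16 '(': depth becomes 3
  Position 17 ')': depth becomes 2
  Position 18 ')': depth becomes 1
  Position 19 ')': depth becomes 0
  Position 20 '(': depth becomes 1
  Position 21 ')': depth becomes 0
Maximum depth reached: 3

3


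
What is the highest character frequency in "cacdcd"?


Input: cacdcd
Character counts:
  'a': 1
  'c': 3
  'd': 2
Maximum frequency: 3

3


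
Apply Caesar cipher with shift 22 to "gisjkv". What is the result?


Caesar cipher: shift "gisjkv" by 22
  'g' (pos 6) + 22 = pos 2 = 'c'
  'i' (pos 8) + 22 = pos 4 = 'e'
  's' (pos 18) + 22 = pos 14 = 'o'
  'j' (pos 9) + 22 = pos 5 = 'f'
  'k' (pos 10) + 22 = pos 6 = 'g'
  'v' (pos 21) + 22 = pos 17 = 'r'
Result: ceofgr

ceofgr


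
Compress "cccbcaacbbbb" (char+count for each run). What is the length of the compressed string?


Input: cccbcaacbbbb
Runs:
  'c' x 3 => "c3"
  'b' x 1 => "b1"
  'c' x 1 => "c1"
  'a' x 2 => "a2"
  'c' x 1 => "c1"
  'b' x 4 => "b4"
Compressed: "c3b1c1a2c1b4"
Compressed length: 12

12


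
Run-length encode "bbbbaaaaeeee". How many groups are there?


Input: bbbbaaaaeeee
Scanning for consecutive runs:
  Group 1: 'b' x 4 (positions 0-3)
  Group 2: 'a' x 4 (positions 4-7)
  Group 3: 'e' x 4 (positions 8-11)
Total groups: 3

3


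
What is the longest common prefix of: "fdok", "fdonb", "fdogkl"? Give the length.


Words: fdok, fdonb, fdogkl
  Position 0: all 'f' => match
  Position 1: all 'd' => match
  Position 2: all 'o' => match
  Position 3: ('k', 'n', 'g') => mismatch, stop
LCP = "fdo" (length 3)

3


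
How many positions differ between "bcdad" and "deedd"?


Comparing "bcdad" and "deedd" position by position:
  Position 0: 'b' vs 'd' => DIFFER
  Position 1: 'c' vs 'e' => DIFFER
  Position 2: 'd' vs 'e' => DIFFER
  Position 3: 'a' vs 'd' => DIFFER
  Position 4: 'd' vs 'd' => same
Positions that differ: 4

4


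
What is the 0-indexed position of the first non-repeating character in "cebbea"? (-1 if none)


Input: cebbea
Character frequencies:
  'a': 1
  'b': 2
  'c': 1
  'e': 2
Scanning left to right for freq == 1:
  Position 0 ('c'): unique! => answer = 0

0


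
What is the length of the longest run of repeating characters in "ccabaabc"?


Input: "ccabaabc"
Scanning for longest run:
  Position 1 ('c'): continues run of 'c', length=2
  Position 2 ('a'): new char, reset run to 1
  Position 3 ('b'): new char, reset run to 1
  Position 4 ('a'): new char, reset run to 1
  Position 5 ('a'): continues run of 'a', length=2
  Position 6 ('b'): new char, reset run to 1
  Position 7 ('c'): new char, reset run to 1
Longest run: 'c' with length 2

2


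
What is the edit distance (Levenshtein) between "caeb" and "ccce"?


Computing edit distance: "caeb" -> "ccce"
DP table:
           c    c    c    e
      0    1    2    3    4
  c   1    0    1    2    3
  a   2    1    1    2    3
  e   3    2    2    2    2
  b   4    3    3    3    3
Edit distance = dp[4][4] = 3

3


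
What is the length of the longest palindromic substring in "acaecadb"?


Input: "acaecadb"
Checking substrings for palindromes:
  [0:3] "aca" (len 3) => palindrome
Longest palindromic substring: "aca" with length 3

3
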